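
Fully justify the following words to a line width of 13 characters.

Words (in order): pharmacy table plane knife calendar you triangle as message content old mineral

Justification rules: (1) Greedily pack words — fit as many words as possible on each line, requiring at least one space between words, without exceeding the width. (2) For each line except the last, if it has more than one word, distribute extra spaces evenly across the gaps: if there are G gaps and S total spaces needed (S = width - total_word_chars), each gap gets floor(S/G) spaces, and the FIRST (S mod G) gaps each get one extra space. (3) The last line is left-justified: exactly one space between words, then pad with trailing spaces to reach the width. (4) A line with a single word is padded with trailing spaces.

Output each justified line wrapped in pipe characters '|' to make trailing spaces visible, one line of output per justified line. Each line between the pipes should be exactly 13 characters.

Line 1: ['pharmacy'] (min_width=8, slack=5)
Line 2: ['table', 'plane'] (min_width=11, slack=2)
Line 3: ['knife'] (min_width=5, slack=8)
Line 4: ['calendar', 'you'] (min_width=12, slack=1)
Line 5: ['triangle', 'as'] (min_width=11, slack=2)
Line 6: ['message'] (min_width=7, slack=6)
Line 7: ['content', 'old'] (min_width=11, slack=2)
Line 8: ['mineral'] (min_width=7, slack=6)

Answer: |pharmacy     |
|table   plane|
|knife        |
|calendar  you|
|triangle   as|
|message      |
|content   old|
|mineral      |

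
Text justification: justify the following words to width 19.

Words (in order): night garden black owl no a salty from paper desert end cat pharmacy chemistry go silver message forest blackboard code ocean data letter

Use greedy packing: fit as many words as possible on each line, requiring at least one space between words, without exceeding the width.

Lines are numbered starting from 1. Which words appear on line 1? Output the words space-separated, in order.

Line 1: ['night', 'garden', 'black'] (min_width=18, slack=1)
Line 2: ['owl', 'no', 'a', 'salty', 'from'] (min_width=19, slack=0)
Line 3: ['paper', 'desert', 'end'] (min_width=16, slack=3)
Line 4: ['cat', 'pharmacy'] (min_width=12, slack=7)
Line 5: ['chemistry', 'go', 'silver'] (min_width=19, slack=0)
Line 6: ['message', 'forest'] (min_width=14, slack=5)
Line 7: ['blackboard', 'code'] (min_width=15, slack=4)
Line 8: ['ocean', 'data', 'letter'] (min_width=17, slack=2)

Answer: night garden black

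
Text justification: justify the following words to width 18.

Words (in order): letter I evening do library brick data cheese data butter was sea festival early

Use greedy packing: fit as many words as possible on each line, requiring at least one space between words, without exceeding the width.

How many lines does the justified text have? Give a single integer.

Answer: 5

Derivation:
Line 1: ['letter', 'I', 'evening'] (min_width=16, slack=2)
Line 2: ['do', 'library', 'brick'] (min_width=16, slack=2)
Line 3: ['data', 'cheese', 'data'] (min_width=16, slack=2)
Line 4: ['butter', 'was', 'sea'] (min_width=14, slack=4)
Line 5: ['festival', 'early'] (min_width=14, slack=4)
Total lines: 5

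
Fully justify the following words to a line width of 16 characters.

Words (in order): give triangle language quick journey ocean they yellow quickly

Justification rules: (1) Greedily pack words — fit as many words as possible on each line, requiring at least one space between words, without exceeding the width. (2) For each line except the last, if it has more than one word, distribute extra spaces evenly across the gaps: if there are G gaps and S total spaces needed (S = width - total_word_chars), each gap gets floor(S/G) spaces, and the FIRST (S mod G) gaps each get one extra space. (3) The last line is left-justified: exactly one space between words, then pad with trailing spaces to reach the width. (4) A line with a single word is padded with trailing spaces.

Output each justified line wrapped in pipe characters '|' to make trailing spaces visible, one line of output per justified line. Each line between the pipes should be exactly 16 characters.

Line 1: ['give', 'triangle'] (min_width=13, slack=3)
Line 2: ['language', 'quick'] (min_width=14, slack=2)
Line 3: ['journey', 'ocean'] (min_width=13, slack=3)
Line 4: ['they', 'yellow'] (min_width=11, slack=5)
Line 5: ['quickly'] (min_width=7, slack=9)

Answer: |give    triangle|
|language   quick|
|journey    ocean|
|they      yellow|
|quickly         |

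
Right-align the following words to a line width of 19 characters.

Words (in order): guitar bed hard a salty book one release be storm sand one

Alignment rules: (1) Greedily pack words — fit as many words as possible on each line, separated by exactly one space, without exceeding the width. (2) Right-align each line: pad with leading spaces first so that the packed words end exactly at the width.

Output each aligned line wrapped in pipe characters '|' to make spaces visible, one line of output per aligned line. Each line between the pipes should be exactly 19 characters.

Line 1: ['guitar', 'bed', 'hard', 'a'] (min_width=17, slack=2)
Line 2: ['salty', 'book', 'one'] (min_width=14, slack=5)
Line 3: ['release', 'be', 'storm'] (min_width=16, slack=3)
Line 4: ['sand', 'one'] (min_width=8, slack=11)

Answer: |  guitar bed hard a|
|     salty book one|
|   release be storm|
|           sand one|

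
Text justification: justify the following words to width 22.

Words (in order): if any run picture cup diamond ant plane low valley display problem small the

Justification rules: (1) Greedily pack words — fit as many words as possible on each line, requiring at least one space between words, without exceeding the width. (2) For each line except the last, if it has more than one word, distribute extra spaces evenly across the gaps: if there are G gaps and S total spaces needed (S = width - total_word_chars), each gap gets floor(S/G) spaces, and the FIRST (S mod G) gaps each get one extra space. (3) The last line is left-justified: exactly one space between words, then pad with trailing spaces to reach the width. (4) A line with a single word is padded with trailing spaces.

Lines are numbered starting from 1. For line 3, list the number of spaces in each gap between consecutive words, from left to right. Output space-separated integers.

Line 1: ['if', 'any', 'run', 'picture', 'cup'] (min_width=22, slack=0)
Line 2: ['diamond', 'ant', 'plane', 'low'] (min_width=21, slack=1)
Line 3: ['valley', 'display', 'problem'] (min_width=22, slack=0)
Line 4: ['small', 'the'] (min_width=9, slack=13)

Answer: 1 1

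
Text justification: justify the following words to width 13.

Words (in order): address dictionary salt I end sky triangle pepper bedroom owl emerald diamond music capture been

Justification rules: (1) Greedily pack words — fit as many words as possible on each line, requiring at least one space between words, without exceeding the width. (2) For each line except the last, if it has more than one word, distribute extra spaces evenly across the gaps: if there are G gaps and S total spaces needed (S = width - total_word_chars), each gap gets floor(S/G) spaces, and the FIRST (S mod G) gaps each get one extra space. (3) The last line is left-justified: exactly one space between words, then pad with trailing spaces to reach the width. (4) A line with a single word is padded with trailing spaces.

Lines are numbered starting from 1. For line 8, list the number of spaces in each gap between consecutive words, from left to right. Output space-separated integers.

Answer: 1

Derivation:
Line 1: ['address'] (min_width=7, slack=6)
Line 2: ['dictionary'] (min_width=10, slack=3)
Line 3: ['salt', 'I', 'end'] (min_width=10, slack=3)
Line 4: ['sky', 'triangle'] (min_width=12, slack=1)
Line 5: ['pepper'] (min_width=6, slack=7)
Line 6: ['bedroom', 'owl'] (min_width=11, slack=2)
Line 7: ['emerald'] (min_width=7, slack=6)
Line 8: ['diamond', 'music'] (min_width=13, slack=0)
Line 9: ['capture', 'been'] (min_width=12, slack=1)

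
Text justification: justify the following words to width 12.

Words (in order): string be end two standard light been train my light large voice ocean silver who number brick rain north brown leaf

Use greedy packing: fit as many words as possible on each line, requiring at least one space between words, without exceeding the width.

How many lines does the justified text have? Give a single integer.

Line 1: ['string', 'be'] (min_width=9, slack=3)
Line 2: ['end', 'two'] (min_width=7, slack=5)
Line 3: ['standard'] (min_width=8, slack=4)
Line 4: ['light', 'been'] (min_width=10, slack=2)
Line 5: ['train', 'my'] (min_width=8, slack=4)
Line 6: ['light', 'large'] (min_width=11, slack=1)
Line 7: ['voice', 'ocean'] (min_width=11, slack=1)
Line 8: ['silver', 'who'] (min_width=10, slack=2)
Line 9: ['number', 'brick'] (min_width=12, slack=0)
Line 10: ['rain', 'north'] (min_width=10, slack=2)
Line 11: ['brown', 'leaf'] (min_width=10, slack=2)
Total lines: 11

Answer: 11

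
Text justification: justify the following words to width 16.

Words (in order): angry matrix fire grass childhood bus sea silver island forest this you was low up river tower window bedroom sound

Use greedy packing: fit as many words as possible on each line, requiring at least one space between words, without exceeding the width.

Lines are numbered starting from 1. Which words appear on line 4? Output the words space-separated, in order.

Line 1: ['angry', 'matrix'] (min_width=12, slack=4)
Line 2: ['fire', 'grass'] (min_width=10, slack=6)
Line 3: ['childhood', 'bus'] (min_width=13, slack=3)
Line 4: ['sea', 'silver'] (min_width=10, slack=6)
Line 5: ['island', 'forest'] (min_width=13, slack=3)
Line 6: ['this', 'you', 'was', 'low'] (min_width=16, slack=0)
Line 7: ['up', 'river', 'tower'] (min_width=14, slack=2)
Line 8: ['window', 'bedroom'] (min_width=14, slack=2)
Line 9: ['sound'] (min_width=5, slack=11)

Answer: sea silver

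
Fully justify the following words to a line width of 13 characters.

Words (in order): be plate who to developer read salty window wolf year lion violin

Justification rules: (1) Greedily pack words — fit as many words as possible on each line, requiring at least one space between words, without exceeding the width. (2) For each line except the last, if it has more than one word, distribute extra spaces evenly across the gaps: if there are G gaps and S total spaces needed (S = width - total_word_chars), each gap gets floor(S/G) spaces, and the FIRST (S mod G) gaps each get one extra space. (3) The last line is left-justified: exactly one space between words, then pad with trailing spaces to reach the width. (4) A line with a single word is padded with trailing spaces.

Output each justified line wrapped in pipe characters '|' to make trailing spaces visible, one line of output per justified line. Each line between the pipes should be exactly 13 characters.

Answer: |be  plate who|
|to  developer|
|read    salty|
|window   wolf|
|year     lion|
|violin       |

Derivation:
Line 1: ['be', 'plate', 'who'] (min_width=12, slack=1)
Line 2: ['to', 'developer'] (min_width=12, slack=1)
Line 3: ['read', 'salty'] (min_width=10, slack=3)
Line 4: ['window', 'wolf'] (min_width=11, slack=2)
Line 5: ['year', 'lion'] (min_width=9, slack=4)
Line 6: ['violin'] (min_width=6, slack=7)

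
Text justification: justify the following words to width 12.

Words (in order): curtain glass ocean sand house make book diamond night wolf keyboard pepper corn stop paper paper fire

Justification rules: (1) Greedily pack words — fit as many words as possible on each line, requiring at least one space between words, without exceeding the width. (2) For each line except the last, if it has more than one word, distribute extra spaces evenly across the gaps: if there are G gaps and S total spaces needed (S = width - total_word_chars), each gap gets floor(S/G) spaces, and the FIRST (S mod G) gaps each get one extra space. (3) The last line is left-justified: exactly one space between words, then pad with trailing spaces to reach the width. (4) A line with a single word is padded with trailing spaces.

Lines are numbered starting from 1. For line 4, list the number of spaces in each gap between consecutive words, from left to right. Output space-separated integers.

Answer: 4

Derivation:
Line 1: ['curtain'] (min_width=7, slack=5)
Line 2: ['glass', 'ocean'] (min_width=11, slack=1)
Line 3: ['sand', 'house'] (min_width=10, slack=2)
Line 4: ['make', 'book'] (min_width=9, slack=3)
Line 5: ['diamond'] (min_width=7, slack=5)
Line 6: ['night', 'wolf'] (min_width=10, slack=2)
Line 7: ['keyboard'] (min_width=8, slack=4)
Line 8: ['pepper', 'corn'] (min_width=11, slack=1)
Line 9: ['stop', 'paper'] (min_width=10, slack=2)
Line 10: ['paper', 'fire'] (min_width=10, slack=2)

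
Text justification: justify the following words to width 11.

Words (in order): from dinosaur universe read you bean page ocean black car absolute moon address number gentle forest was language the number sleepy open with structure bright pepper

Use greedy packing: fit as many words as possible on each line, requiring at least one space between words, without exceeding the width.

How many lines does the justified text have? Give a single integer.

Answer: 20

Derivation:
Line 1: ['from'] (min_width=4, slack=7)
Line 2: ['dinosaur'] (min_width=8, slack=3)
Line 3: ['universe'] (min_width=8, slack=3)
Line 4: ['read', 'you'] (min_width=8, slack=3)
Line 5: ['bean', 'page'] (min_width=9, slack=2)
Line 6: ['ocean', 'black'] (min_width=11, slack=0)
Line 7: ['car'] (min_width=3, slack=8)
Line 8: ['absolute'] (min_width=8, slack=3)
Line 9: ['moon'] (min_width=4, slack=7)
Line 10: ['address'] (min_width=7, slack=4)
Line 11: ['number'] (min_width=6, slack=5)
Line 12: ['gentle'] (min_width=6, slack=5)
Line 13: ['forest', 'was'] (min_width=10, slack=1)
Line 14: ['language'] (min_width=8, slack=3)
Line 15: ['the', 'number'] (min_width=10, slack=1)
Line 16: ['sleepy', 'open'] (min_width=11, slack=0)
Line 17: ['with'] (min_width=4, slack=7)
Line 18: ['structure'] (min_width=9, slack=2)
Line 19: ['bright'] (min_width=6, slack=5)
Line 20: ['pepper'] (min_width=6, slack=5)
Total lines: 20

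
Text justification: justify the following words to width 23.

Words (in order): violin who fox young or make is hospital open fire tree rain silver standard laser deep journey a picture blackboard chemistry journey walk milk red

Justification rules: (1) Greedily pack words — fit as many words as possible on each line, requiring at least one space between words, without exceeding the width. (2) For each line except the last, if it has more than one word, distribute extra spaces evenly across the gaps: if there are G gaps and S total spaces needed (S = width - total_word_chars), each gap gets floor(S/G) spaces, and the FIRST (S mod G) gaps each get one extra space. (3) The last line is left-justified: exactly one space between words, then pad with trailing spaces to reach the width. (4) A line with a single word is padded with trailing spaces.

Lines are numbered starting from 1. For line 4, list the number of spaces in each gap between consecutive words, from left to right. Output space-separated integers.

Line 1: ['violin', 'who', 'fox', 'young', 'or'] (min_width=23, slack=0)
Line 2: ['make', 'is', 'hospital', 'open'] (min_width=21, slack=2)
Line 3: ['fire', 'tree', 'rain', 'silver'] (min_width=21, slack=2)
Line 4: ['standard', 'laser', 'deep'] (min_width=19, slack=4)
Line 5: ['journey', 'a', 'picture'] (min_width=17, slack=6)
Line 6: ['blackboard', 'chemistry'] (min_width=20, slack=3)
Line 7: ['journey', 'walk', 'milk', 'red'] (min_width=21, slack=2)

Answer: 3 3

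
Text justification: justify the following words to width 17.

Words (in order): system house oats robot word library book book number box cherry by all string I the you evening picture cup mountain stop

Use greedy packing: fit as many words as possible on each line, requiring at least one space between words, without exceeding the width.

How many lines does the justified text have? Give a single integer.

Answer: 8

Derivation:
Line 1: ['system', 'house', 'oats'] (min_width=17, slack=0)
Line 2: ['robot', 'word'] (min_width=10, slack=7)
Line 3: ['library', 'book', 'book'] (min_width=17, slack=0)
Line 4: ['number', 'box', 'cherry'] (min_width=17, slack=0)
Line 5: ['by', 'all', 'string', 'I'] (min_width=15, slack=2)
Line 6: ['the', 'you', 'evening'] (min_width=15, slack=2)
Line 7: ['picture', 'cup'] (min_width=11, slack=6)
Line 8: ['mountain', 'stop'] (min_width=13, slack=4)
Total lines: 8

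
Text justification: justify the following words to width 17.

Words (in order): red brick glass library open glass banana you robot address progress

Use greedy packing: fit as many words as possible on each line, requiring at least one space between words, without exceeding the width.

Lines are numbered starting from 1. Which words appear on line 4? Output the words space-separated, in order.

Line 1: ['red', 'brick', 'glass'] (min_width=15, slack=2)
Line 2: ['library', 'open'] (min_width=12, slack=5)
Line 3: ['glass', 'banana', 'you'] (min_width=16, slack=1)
Line 4: ['robot', 'address'] (min_width=13, slack=4)
Line 5: ['progress'] (min_width=8, slack=9)

Answer: robot address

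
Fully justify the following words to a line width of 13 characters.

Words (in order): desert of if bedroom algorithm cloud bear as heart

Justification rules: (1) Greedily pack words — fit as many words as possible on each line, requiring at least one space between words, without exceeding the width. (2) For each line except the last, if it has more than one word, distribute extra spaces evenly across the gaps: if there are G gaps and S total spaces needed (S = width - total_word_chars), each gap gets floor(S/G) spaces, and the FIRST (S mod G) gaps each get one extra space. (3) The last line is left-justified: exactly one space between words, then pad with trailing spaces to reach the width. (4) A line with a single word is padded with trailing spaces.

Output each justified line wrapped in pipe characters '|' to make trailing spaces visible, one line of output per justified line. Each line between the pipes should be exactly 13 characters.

Answer: |desert  of if|
|bedroom      |
|algorithm    |
|cloud bear as|
|heart        |

Derivation:
Line 1: ['desert', 'of', 'if'] (min_width=12, slack=1)
Line 2: ['bedroom'] (min_width=7, slack=6)
Line 3: ['algorithm'] (min_width=9, slack=4)
Line 4: ['cloud', 'bear', 'as'] (min_width=13, slack=0)
Line 5: ['heart'] (min_width=5, slack=8)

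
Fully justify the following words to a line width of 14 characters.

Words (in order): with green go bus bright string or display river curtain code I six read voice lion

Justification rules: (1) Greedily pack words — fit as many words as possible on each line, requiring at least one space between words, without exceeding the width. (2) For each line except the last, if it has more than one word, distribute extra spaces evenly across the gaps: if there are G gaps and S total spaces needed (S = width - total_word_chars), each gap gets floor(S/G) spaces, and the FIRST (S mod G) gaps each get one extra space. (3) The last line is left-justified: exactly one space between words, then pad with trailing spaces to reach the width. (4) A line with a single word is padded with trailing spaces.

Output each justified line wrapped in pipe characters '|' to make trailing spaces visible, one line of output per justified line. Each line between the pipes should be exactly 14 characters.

Answer: |with  green go|
|bus     bright|
|string      or|
|display  river|
|curtain code I|
|six read voice|
|lion          |

Derivation:
Line 1: ['with', 'green', 'go'] (min_width=13, slack=1)
Line 2: ['bus', 'bright'] (min_width=10, slack=4)
Line 3: ['string', 'or'] (min_width=9, slack=5)
Line 4: ['display', 'river'] (min_width=13, slack=1)
Line 5: ['curtain', 'code', 'I'] (min_width=14, slack=0)
Line 6: ['six', 'read', 'voice'] (min_width=14, slack=0)
Line 7: ['lion'] (min_width=4, slack=10)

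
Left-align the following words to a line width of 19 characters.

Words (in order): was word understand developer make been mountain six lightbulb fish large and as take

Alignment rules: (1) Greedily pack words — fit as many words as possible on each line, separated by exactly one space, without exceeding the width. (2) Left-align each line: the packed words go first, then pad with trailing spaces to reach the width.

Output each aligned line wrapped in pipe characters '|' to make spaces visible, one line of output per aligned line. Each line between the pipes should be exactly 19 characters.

Line 1: ['was', 'word', 'understand'] (min_width=19, slack=0)
Line 2: ['developer', 'make', 'been'] (min_width=19, slack=0)
Line 3: ['mountain', 'six'] (min_width=12, slack=7)
Line 4: ['lightbulb', 'fish'] (min_width=14, slack=5)
Line 5: ['large', 'and', 'as', 'take'] (min_width=17, slack=2)

Answer: |was word understand|
|developer make been|
|mountain six       |
|lightbulb fish     |
|large and as take  |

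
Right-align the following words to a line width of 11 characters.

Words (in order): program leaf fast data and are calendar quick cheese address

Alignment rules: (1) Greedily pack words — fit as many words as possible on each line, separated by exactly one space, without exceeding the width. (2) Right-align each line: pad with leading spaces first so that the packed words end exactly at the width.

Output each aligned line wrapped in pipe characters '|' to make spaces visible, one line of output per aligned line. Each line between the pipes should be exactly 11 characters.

Line 1: ['program'] (min_width=7, slack=4)
Line 2: ['leaf', 'fast'] (min_width=9, slack=2)
Line 3: ['data', 'and'] (min_width=8, slack=3)
Line 4: ['are'] (min_width=3, slack=8)
Line 5: ['calendar'] (min_width=8, slack=3)
Line 6: ['quick'] (min_width=5, slack=6)
Line 7: ['cheese'] (min_width=6, slack=5)
Line 8: ['address'] (min_width=7, slack=4)

Answer: |    program|
|  leaf fast|
|   data and|
|        are|
|   calendar|
|      quick|
|     cheese|
|    address|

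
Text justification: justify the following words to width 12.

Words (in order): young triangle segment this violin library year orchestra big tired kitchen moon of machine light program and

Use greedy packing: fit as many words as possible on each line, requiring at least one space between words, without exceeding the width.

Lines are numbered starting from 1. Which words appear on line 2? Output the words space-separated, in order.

Answer: triangle

Derivation:
Line 1: ['young'] (min_width=5, slack=7)
Line 2: ['triangle'] (min_width=8, slack=4)
Line 3: ['segment', 'this'] (min_width=12, slack=0)
Line 4: ['violin'] (min_width=6, slack=6)
Line 5: ['library', 'year'] (min_width=12, slack=0)
Line 6: ['orchestra'] (min_width=9, slack=3)
Line 7: ['big', 'tired'] (min_width=9, slack=3)
Line 8: ['kitchen', 'moon'] (min_width=12, slack=0)
Line 9: ['of', 'machine'] (min_width=10, slack=2)
Line 10: ['light'] (min_width=5, slack=7)
Line 11: ['program', 'and'] (min_width=11, slack=1)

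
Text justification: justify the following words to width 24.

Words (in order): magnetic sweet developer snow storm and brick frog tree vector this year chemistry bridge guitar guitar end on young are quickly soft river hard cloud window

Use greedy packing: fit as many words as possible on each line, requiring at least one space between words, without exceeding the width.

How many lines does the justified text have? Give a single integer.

Answer: 7

Derivation:
Line 1: ['magnetic', 'sweet', 'developer'] (min_width=24, slack=0)
Line 2: ['snow', 'storm', 'and', 'brick'] (min_width=20, slack=4)
Line 3: ['frog', 'tree', 'vector', 'this'] (min_width=21, slack=3)
Line 4: ['year', 'chemistry', 'bridge'] (min_width=21, slack=3)
Line 5: ['guitar', 'guitar', 'end', 'on'] (min_width=20, slack=4)
Line 6: ['young', 'are', 'quickly', 'soft'] (min_width=22, slack=2)
Line 7: ['river', 'hard', 'cloud', 'window'] (min_width=23, slack=1)
Total lines: 7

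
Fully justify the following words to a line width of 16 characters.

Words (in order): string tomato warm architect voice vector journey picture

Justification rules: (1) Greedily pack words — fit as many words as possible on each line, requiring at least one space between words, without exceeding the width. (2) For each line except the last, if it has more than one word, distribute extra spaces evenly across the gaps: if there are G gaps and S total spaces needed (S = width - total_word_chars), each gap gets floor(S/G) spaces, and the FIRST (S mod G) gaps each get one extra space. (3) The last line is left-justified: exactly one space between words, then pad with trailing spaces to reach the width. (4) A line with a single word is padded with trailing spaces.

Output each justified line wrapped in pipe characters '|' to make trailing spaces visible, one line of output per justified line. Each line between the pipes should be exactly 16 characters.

Line 1: ['string', 'tomato'] (min_width=13, slack=3)
Line 2: ['warm', 'architect'] (min_width=14, slack=2)
Line 3: ['voice', 'vector'] (min_width=12, slack=4)
Line 4: ['journey', 'picture'] (min_width=15, slack=1)

Answer: |string    tomato|
|warm   architect|
|voice     vector|
|journey picture |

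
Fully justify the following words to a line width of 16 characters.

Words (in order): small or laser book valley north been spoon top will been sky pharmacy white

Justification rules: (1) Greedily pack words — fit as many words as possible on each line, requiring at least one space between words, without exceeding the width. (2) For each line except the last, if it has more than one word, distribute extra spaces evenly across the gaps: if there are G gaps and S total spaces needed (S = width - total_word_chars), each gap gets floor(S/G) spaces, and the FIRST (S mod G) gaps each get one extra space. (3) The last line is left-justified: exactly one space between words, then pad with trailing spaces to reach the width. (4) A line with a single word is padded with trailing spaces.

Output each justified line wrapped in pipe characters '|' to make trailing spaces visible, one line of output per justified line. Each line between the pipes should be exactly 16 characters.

Answer: |small  or  laser|
|book      valley|
|north been spoon|
|top   will  been|
|sky     pharmacy|
|white           |

Derivation:
Line 1: ['small', 'or', 'laser'] (min_width=14, slack=2)
Line 2: ['book', 'valley'] (min_width=11, slack=5)
Line 3: ['north', 'been', 'spoon'] (min_width=16, slack=0)
Line 4: ['top', 'will', 'been'] (min_width=13, slack=3)
Line 5: ['sky', 'pharmacy'] (min_width=12, slack=4)
Line 6: ['white'] (min_width=5, slack=11)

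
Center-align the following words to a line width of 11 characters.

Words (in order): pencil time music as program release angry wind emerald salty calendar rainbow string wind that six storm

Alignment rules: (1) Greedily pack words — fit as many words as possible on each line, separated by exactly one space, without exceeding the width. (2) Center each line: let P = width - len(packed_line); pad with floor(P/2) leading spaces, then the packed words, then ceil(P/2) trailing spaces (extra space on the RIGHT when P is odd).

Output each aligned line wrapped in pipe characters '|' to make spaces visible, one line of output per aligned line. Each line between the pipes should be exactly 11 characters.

Line 1: ['pencil', 'time'] (min_width=11, slack=0)
Line 2: ['music', 'as'] (min_width=8, slack=3)
Line 3: ['program'] (min_width=7, slack=4)
Line 4: ['release'] (min_width=7, slack=4)
Line 5: ['angry', 'wind'] (min_width=10, slack=1)
Line 6: ['emerald'] (min_width=7, slack=4)
Line 7: ['salty'] (min_width=5, slack=6)
Line 8: ['calendar'] (min_width=8, slack=3)
Line 9: ['rainbow'] (min_width=7, slack=4)
Line 10: ['string', 'wind'] (min_width=11, slack=0)
Line 11: ['that', 'six'] (min_width=8, slack=3)
Line 12: ['storm'] (min_width=5, slack=6)

Answer: |pencil time|
| music as  |
|  program  |
|  release  |
|angry wind |
|  emerald  |
|   salty   |
| calendar  |
|  rainbow  |
|string wind|
| that six  |
|   storm   |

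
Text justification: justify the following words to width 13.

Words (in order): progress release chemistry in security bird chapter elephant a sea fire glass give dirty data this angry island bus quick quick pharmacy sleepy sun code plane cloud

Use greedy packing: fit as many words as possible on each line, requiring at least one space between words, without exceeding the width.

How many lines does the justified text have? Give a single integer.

Line 1: ['progress'] (min_width=8, slack=5)
Line 2: ['release'] (min_width=7, slack=6)
Line 3: ['chemistry', 'in'] (min_width=12, slack=1)
Line 4: ['security', 'bird'] (min_width=13, slack=0)
Line 5: ['chapter'] (min_width=7, slack=6)
Line 6: ['elephant', 'a'] (min_width=10, slack=3)
Line 7: ['sea', 'fire'] (min_width=8, slack=5)
Line 8: ['glass', 'give'] (min_width=10, slack=3)
Line 9: ['dirty', 'data'] (min_width=10, slack=3)
Line 10: ['this', 'angry'] (min_width=10, slack=3)
Line 11: ['island', 'bus'] (min_width=10, slack=3)
Line 12: ['quick', 'quick'] (min_width=11, slack=2)
Line 13: ['pharmacy'] (min_width=8, slack=5)
Line 14: ['sleepy', 'sun'] (min_width=10, slack=3)
Line 15: ['code', 'plane'] (min_width=10, slack=3)
Line 16: ['cloud'] (min_width=5, slack=8)
Total lines: 16

Answer: 16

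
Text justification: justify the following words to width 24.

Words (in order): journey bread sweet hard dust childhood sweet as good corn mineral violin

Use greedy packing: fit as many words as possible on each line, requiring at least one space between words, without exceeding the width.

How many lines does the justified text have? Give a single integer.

Answer: 3

Derivation:
Line 1: ['journey', 'bread', 'sweet', 'hard'] (min_width=24, slack=0)
Line 2: ['dust', 'childhood', 'sweet', 'as'] (min_width=23, slack=1)
Line 3: ['good', 'corn', 'mineral', 'violin'] (min_width=24, slack=0)
Total lines: 3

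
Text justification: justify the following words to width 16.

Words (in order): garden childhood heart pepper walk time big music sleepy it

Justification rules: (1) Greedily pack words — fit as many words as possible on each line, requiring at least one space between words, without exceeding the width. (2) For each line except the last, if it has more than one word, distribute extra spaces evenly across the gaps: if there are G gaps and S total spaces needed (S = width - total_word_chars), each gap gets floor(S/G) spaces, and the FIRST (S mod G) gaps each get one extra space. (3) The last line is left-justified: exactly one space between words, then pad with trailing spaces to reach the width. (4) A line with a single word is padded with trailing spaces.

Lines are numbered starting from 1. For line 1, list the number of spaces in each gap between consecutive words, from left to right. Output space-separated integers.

Line 1: ['garden', 'childhood'] (min_width=16, slack=0)
Line 2: ['heart', 'pepper'] (min_width=12, slack=4)
Line 3: ['walk', 'time', 'big'] (min_width=13, slack=3)
Line 4: ['music', 'sleepy', 'it'] (min_width=15, slack=1)

Answer: 1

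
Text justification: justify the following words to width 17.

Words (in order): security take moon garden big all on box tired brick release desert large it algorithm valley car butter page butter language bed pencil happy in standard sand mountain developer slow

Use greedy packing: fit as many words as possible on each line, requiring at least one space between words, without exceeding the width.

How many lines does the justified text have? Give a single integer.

Line 1: ['security', 'take'] (min_width=13, slack=4)
Line 2: ['moon', 'garden', 'big'] (min_width=15, slack=2)
Line 3: ['all', 'on', 'box', 'tired'] (min_width=16, slack=1)
Line 4: ['brick', 'release'] (min_width=13, slack=4)
Line 5: ['desert', 'large', 'it'] (min_width=15, slack=2)
Line 6: ['algorithm', 'valley'] (min_width=16, slack=1)
Line 7: ['car', 'butter', 'page'] (min_width=15, slack=2)
Line 8: ['butter', 'language'] (min_width=15, slack=2)
Line 9: ['bed', 'pencil', 'happy'] (min_width=16, slack=1)
Line 10: ['in', 'standard', 'sand'] (min_width=16, slack=1)
Line 11: ['mountain'] (min_width=8, slack=9)
Line 12: ['developer', 'slow'] (min_width=14, slack=3)
Total lines: 12

Answer: 12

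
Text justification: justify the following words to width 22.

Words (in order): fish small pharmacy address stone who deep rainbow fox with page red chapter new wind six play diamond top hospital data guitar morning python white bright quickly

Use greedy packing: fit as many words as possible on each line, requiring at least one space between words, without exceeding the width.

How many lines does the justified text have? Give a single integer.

Answer: 8

Derivation:
Line 1: ['fish', 'small', 'pharmacy'] (min_width=19, slack=3)
Line 2: ['address', 'stone', 'who', 'deep'] (min_width=22, slack=0)
Line 3: ['rainbow', 'fox', 'with', 'page'] (min_width=21, slack=1)
Line 4: ['red', 'chapter', 'new', 'wind'] (min_width=20, slack=2)
Line 5: ['six', 'play', 'diamond', 'top'] (min_width=20, slack=2)
Line 6: ['hospital', 'data', 'guitar'] (min_width=20, slack=2)
Line 7: ['morning', 'python', 'white'] (min_width=20, slack=2)
Line 8: ['bright', 'quickly'] (min_width=14, slack=8)
Total lines: 8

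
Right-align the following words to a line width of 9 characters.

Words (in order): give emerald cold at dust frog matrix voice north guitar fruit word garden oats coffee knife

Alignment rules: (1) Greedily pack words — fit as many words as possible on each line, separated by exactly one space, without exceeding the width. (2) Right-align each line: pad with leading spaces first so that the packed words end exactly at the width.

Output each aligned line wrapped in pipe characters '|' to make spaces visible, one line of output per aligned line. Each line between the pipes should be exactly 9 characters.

Line 1: ['give'] (min_width=4, slack=5)
Line 2: ['emerald'] (min_width=7, slack=2)
Line 3: ['cold', 'at'] (min_width=7, slack=2)
Line 4: ['dust', 'frog'] (min_width=9, slack=0)
Line 5: ['matrix'] (min_width=6, slack=3)
Line 6: ['voice'] (min_width=5, slack=4)
Line 7: ['north'] (min_width=5, slack=4)
Line 8: ['guitar'] (min_width=6, slack=3)
Line 9: ['fruit'] (min_width=5, slack=4)
Line 10: ['word'] (min_width=4, slack=5)
Line 11: ['garden'] (min_width=6, slack=3)
Line 12: ['oats'] (min_width=4, slack=5)
Line 13: ['coffee'] (min_width=6, slack=3)
Line 14: ['knife'] (min_width=5, slack=4)

Answer: |     give|
|  emerald|
|  cold at|
|dust frog|
|   matrix|
|    voice|
|    north|
|   guitar|
|    fruit|
|     word|
|   garden|
|     oats|
|   coffee|
|    knife|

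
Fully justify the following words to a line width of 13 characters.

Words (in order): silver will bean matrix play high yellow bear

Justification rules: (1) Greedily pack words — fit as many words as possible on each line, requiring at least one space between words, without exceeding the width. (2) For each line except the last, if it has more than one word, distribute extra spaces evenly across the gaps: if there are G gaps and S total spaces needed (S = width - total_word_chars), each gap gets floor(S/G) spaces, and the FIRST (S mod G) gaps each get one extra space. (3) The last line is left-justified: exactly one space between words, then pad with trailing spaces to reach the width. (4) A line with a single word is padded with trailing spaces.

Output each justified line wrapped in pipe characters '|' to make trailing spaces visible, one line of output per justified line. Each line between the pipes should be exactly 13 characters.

Answer: |silver   will|
|bean   matrix|
|play     high|
|yellow bear  |

Derivation:
Line 1: ['silver', 'will'] (min_width=11, slack=2)
Line 2: ['bean', 'matrix'] (min_width=11, slack=2)
Line 3: ['play', 'high'] (min_width=9, slack=4)
Line 4: ['yellow', 'bear'] (min_width=11, slack=2)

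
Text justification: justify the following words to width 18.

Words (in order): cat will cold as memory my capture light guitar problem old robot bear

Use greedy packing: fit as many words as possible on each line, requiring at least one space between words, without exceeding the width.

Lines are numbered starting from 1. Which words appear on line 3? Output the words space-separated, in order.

Answer: light guitar

Derivation:
Line 1: ['cat', 'will', 'cold', 'as'] (min_width=16, slack=2)
Line 2: ['memory', 'my', 'capture'] (min_width=17, slack=1)
Line 3: ['light', 'guitar'] (min_width=12, slack=6)
Line 4: ['problem', 'old', 'robot'] (min_width=17, slack=1)
Line 5: ['bear'] (min_width=4, slack=14)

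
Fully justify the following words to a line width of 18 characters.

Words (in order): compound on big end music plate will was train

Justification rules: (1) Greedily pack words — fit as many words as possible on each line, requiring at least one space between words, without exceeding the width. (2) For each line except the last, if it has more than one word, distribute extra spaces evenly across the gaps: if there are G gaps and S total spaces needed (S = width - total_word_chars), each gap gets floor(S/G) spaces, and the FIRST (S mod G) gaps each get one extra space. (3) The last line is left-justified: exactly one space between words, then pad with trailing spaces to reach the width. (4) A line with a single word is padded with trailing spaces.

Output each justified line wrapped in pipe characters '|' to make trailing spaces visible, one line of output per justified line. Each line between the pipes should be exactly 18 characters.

Answer: |compound   on  big|
|end   music  plate|
|will was train    |

Derivation:
Line 1: ['compound', 'on', 'big'] (min_width=15, slack=3)
Line 2: ['end', 'music', 'plate'] (min_width=15, slack=3)
Line 3: ['will', 'was', 'train'] (min_width=14, slack=4)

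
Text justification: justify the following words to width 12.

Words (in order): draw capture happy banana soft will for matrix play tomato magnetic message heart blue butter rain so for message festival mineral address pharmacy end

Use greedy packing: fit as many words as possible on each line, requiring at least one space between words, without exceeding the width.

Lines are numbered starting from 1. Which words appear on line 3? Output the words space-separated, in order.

Line 1: ['draw', 'capture'] (min_width=12, slack=0)
Line 2: ['happy', 'banana'] (min_width=12, slack=0)
Line 3: ['soft', 'will'] (min_width=9, slack=3)
Line 4: ['for', 'matrix'] (min_width=10, slack=2)
Line 5: ['play', 'tomato'] (min_width=11, slack=1)
Line 6: ['magnetic'] (min_width=8, slack=4)
Line 7: ['message'] (min_width=7, slack=5)
Line 8: ['heart', 'blue'] (min_width=10, slack=2)
Line 9: ['butter', 'rain'] (min_width=11, slack=1)
Line 10: ['so', 'for'] (min_width=6, slack=6)
Line 11: ['message'] (min_width=7, slack=5)
Line 12: ['festival'] (min_width=8, slack=4)
Line 13: ['mineral'] (min_width=7, slack=5)
Line 14: ['address'] (min_width=7, slack=5)
Line 15: ['pharmacy', 'end'] (min_width=12, slack=0)

Answer: soft will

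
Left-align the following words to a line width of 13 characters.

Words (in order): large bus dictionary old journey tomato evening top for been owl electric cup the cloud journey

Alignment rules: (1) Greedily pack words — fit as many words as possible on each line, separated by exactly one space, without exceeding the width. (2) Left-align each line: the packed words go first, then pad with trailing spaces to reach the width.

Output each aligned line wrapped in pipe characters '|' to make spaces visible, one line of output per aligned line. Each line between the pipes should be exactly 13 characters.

Answer: |large bus    |
|dictionary   |
|old journey  |
|tomato       |
|evening top  |
|for been owl |
|electric cup |
|the cloud    |
|journey      |

Derivation:
Line 1: ['large', 'bus'] (min_width=9, slack=4)
Line 2: ['dictionary'] (min_width=10, slack=3)
Line 3: ['old', 'journey'] (min_width=11, slack=2)
Line 4: ['tomato'] (min_width=6, slack=7)
Line 5: ['evening', 'top'] (min_width=11, slack=2)
Line 6: ['for', 'been', 'owl'] (min_width=12, slack=1)
Line 7: ['electric', 'cup'] (min_width=12, slack=1)
Line 8: ['the', 'cloud'] (min_width=9, slack=4)
Line 9: ['journey'] (min_width=7, slack=6)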